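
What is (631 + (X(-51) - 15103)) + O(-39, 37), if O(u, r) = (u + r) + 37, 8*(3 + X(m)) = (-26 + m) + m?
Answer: -14456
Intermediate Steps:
X(m) = -25/4 + m/4 (X(m) = -3 + ((-26 + m) + m)/8 = -3 + (-26 + 2*m)/8 = -3 + (-13/4 + m/4) = -25/4 + m/4)
O(u, r) = 37 + r + u (O(u, r) = (r + u) + 37 = 37 + r + u)
(631 + (X(-51) - 15103)) + O(-39, 37) = (631 + ((-25/4 + (¼)*(-51)) - 15103)) + (37 + 37 - 39) = (631 + ((-25/4 - 51/4) - 15103)) + 35 = (631 + (-19 - 15103)) + 35 = (631 - 15122) + 35 = -14491 + 35 = -14456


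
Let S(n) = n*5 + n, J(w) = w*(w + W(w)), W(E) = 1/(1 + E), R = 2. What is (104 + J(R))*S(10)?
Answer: 6520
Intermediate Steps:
J(w) = w*(w + 1/(1 + w))
S(n) = 6*n (S(n) = 5*n + n = 6*n)
(104 + J(R))*S(10) = (104 + 2*(1 + 2*(1 + 2))/(1 + 2))*(6*10) = (104 + 2*(1 + 2*3)/3)*60 = (104 + 2*(⅓)*(1 + 6))*60 = (104 + 2*(⅓)*7)*60 = (104 + 14/3)*60 = (326/3)*60 = 6520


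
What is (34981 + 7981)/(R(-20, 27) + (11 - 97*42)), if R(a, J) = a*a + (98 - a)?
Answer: -42962/3545 ≈ -12.119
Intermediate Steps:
R(a, J) = 98 + a**2 - a (R(a, J) = a**2 + (98 - a) = 98 + a**2 - a)
(34981 + 7981)/(R(-20, 27) + (11 - 97*42)) = (34981 + 7981)/((98 + (-20)**2 - 1*(-20)) + (11 - 97*42)) = 42962/((98 + 400 + 20) + (11 - 4074)) = 42962/(518 - 4063) = 42962/(-3545) = 42962*(-1/3545) = -42962/3545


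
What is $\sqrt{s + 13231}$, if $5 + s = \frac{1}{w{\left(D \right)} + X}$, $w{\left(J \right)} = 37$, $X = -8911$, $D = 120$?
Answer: $\frac{\sqrt{115724377678}}{2958} \approx 115.0$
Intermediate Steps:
$s = - \frac{44371}{8874}$ ($s = -5 + \frac{1}{37 - 8911} = -5 + \frac{1}{-8874} = -5 - \frac{1}{8874} = - \frac{44371}{8874} \approx -5.0001$)
$\sqrt{s + 13231} = \sqrt{- \frac{44371}{8874} + 13231} = \sqrt{\frac{117367523}{8874}} = \frac{\sqrt{115724377678}}{2958}$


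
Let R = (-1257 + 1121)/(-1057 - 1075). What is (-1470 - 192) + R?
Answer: -885812/533 ≈ -1661.9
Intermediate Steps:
R = 34/533 (R = -136/(-2132) = -136*(-1/2132) = 34/533 ≈ 0.063790)
(-1470 - 192) + R = (-1470 - 192) + 34/533 = -1662 + 34/533 = -885812/533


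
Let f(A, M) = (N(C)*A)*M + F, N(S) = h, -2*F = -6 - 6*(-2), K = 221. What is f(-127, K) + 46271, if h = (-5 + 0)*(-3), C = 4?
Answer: -374737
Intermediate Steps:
F = -3 (F = -(-6 - 6*(-2))/2 = -(-6 + 12)/2 = -1/2*6 = -3)
h = 15 (h = -5*(-3) = 15)
N(S) = 15
f(A, M) = -3 + 15*A*M (f(A, M) = (15*A)*M - 3 = 15*A*M - 3 = -3 + 15*A*M)
f(-127, K) + 46271 = (-3 + 15*(-127)*221) + 46271 = (-3 - 421005) + 46271 = -421008 + 46271 = -374737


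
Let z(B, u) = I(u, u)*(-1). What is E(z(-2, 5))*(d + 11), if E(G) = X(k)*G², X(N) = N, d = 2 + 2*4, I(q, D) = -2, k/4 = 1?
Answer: 336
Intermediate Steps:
k = 4 (k = 4*1 = 4)
z(B, u) = 2 (z(B, u) = -2*(-1) = 2)
d = 10 (d = 2 + 8 = 10)
E(G) = 4*G²
E(z(-2, 5))*(d + 11) = (4*2²)*(10 + 11) = (4*4)*21 = 16*21 = 336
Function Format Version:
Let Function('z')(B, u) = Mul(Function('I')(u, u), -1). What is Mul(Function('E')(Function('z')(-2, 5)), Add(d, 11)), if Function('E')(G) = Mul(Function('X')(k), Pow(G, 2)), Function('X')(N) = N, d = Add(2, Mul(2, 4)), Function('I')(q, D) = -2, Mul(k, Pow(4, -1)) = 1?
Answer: 336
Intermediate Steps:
k = 4 (k = Mul(4, 1) = 4)
Function('z')(B, u) = 2 (Function('z')(B, u) = Mul(-2, -1) = 2)
d = 10 (d = Add(2, 8) = 10)
Function('E')(G) = Mul(4, Pow(G, 2))
Mul(Function('E')(Function('z')(-2, 5)), Add(d, 11)) = Mul(Mul(4, Pow(2, 2)), Add(10, 11)) = Mul(Mul(4, 4), 21) = Mul(16, 21) = 336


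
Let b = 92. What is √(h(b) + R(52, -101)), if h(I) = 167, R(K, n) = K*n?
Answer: 3*I*√565 ≈ 71.309*I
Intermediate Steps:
√(h(b) + R(52, -101)) = √(167 + 52*(-101)) = √(167 - 5252) = √(-5085) = 3*I*√565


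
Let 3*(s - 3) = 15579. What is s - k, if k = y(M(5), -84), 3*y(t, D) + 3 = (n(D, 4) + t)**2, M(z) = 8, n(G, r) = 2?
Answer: 15491/3 ≈ 5163.7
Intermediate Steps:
s = 5196 (s = 3 + (1/3)*15579 = 3 + 5193 = 5196)
y(t, D) = -1 + (2 + t)**2/3
k = 97/3 (k = -1 + (2 + 8)**2/3 = -1 + (1/3)*10**2 = -1 + (1/3)*100 = -1 + 100/3 = 97/3 ≈ 32.333)
s - k = 5196 - 1*97/3 = 5196 - 97/3 = 15491/3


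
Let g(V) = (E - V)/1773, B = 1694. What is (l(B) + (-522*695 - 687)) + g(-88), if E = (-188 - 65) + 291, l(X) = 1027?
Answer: -71402636/197 ≈ -3.6245e+5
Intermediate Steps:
E = 38 (E = -253 + 291 = 38)
g(V) = 38/1773 - V/1773 (g(V) = (38 - V)/1773 = (38 - V)*(1/1773) = 38/1773 - V/1773)
(l(B) + (-522*695 - 687)) + g(-88) = (1027 + (-522*695 - 687)) + (38/1773 - 1/1773*(-88)) = (1027 + (-362790 - 687)) + (38/1773 + 88/1773) = (1027 - 363477) + 14/197 = -362450 + 14/197 = -71402636/197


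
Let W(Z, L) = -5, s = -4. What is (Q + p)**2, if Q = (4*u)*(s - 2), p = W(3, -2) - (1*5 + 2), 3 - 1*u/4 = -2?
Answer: 242064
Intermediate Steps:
u = 20 (u = 12 - 4*(-2) = 12 + 8 = 20)
p = -12 (p = -5 - (1*5 + 2) = -5 - (5 + 2) = -5 - 1*7 = -5 - 7 = -12)
Q = -480 (Q = (4*20)*(-4 - 2) = 80*(-6) = -480)
(Q + p)**2 = (-480 - 12)**2 = (-492)**2 = 242064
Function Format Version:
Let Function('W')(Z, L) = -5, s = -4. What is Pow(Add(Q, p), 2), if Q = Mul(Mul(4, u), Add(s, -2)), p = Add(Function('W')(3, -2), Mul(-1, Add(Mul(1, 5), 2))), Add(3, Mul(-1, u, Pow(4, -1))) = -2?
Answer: 242064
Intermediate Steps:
u = 20 (u = Add(12, Mul(-4, -2)) = Add(12, 8) = 20)
p = -12 (p = Add(-5, Mul(-1, Add(Mul(1, 5), 2))) = Add(-5, Mul(-1, Add(5, 2))) = Add(-5, Mul(-1, 7)) = Add(-5, -7) = -12)
Q = -480 (Q = Mul(Mul(4, 20), Add(-4, -2)) = Mul(80, -6) = -480)
Pow(Add(Q, p), 2) = Pow(Add(-480, -12), 2) = Pow(-492, 2) = 242064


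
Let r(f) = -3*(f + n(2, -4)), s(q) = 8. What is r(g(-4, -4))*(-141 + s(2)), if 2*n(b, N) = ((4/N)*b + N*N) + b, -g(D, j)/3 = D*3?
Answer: 17556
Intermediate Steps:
g(D, j) = -9*D (g(D, j) = -3*D*3 = -9*D)
n(b, N) = b/2 + N**2/2 + 2*b/N (n(b, N) = (((4/N)*b + N*N) + b)/2 = ((4*b/N + N**2) + b)/2 = ((N**2 + 4*b/N) + b)/2 = (b + N**2 + 4*b/N)/2 = b/2 + N**2/2 + 2*b/N)
r(f) = -24 - 3*f (r(f) = -3*(f + (1/2)*(4*2 - 4*(2 + (-4)**2))/(-4)) = -3*(f + (1/2)*(-1/4)*(8 - 4*(2 + 16))) = -3*(f + (1/2)*(-1/4)*(8 - 4*18)) = -3*(f + (1/2)*(-1/4)*(8 - 72)) = -3*(f + (1/2)*(-1/4)*(-64)) = -3*(f + 8) = -3*(8 + f) = -24 - 3*f)
r(g(-4, -4))*(-141 + s(2)) = (-24 - (-27)*(-4))*(-141 + 8) = (-24 - 3*36)*(-133) = (-24 - 108)*(-133) = -132*(-133) = 17556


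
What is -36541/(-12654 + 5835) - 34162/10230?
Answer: 252444/125015 ≈ 2.0193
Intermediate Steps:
-36541/(-12654 + 5835) - 34162/10230 = -36541/(-6819) - 34162*1/10230 = -36541*(-1/6819) - 551/165 = 36541/6819 - 551/165 = 252444/125015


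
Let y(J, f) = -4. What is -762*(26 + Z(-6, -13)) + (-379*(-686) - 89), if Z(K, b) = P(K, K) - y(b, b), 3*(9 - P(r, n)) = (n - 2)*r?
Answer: 242379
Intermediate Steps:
P(r, n) = 9 - r*(-2 + n)/3 (P(r, n) = 9 - (n - 2)*r/3 = 9 - (-2 + n)*r/3 = 9 - r*(-2 + n)/3)
Z(K, b) = 13 - K**2/3 + 2*K/3 (Z(K, b) = (9 + 2*K/3 - K*K/3) - 1*(-4) = (9 + 2*K/3 - K**2/3) + 4 = (9 - K**2/3 + 2*K/3) + 4 = 13 - K**2/3 + 2*K/3)
-762*(26 + Z(-6, -13)) + (-379*(-686) - 89) = -762*(26 + (13 - 1/3*(-6)**2 + (2/3)*(-6))) + (-379*(-686) - 89) = -762*(26 + (13 - 1/3*36 - 4)) + (259994 - 89) = -762*(26 + (13 - 12 - 4)) + 259905 = -762*(26 - 3) + 259905 = -762*23 + 259905 = -17526 + 259905 = 242379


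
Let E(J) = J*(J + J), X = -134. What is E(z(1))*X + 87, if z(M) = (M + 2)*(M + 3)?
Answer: -38505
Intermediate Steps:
z(M) = (2 + M)*(3 + M)
E(J) = 2*J**2 (E(J) = J*(2*J) = 2*J**2)
E(z(1))*X + 87 = (2*(6 + 1**2 + 5*1)**2)*(-134) + 87 = (2*(6 + 1 + 5)**2)*(-134) + 87 = (2*12**2)*(-134) + 87 = (2*144)*(-134) + 87 = 288*(-134) + 87 = -38592 + 87 = -38505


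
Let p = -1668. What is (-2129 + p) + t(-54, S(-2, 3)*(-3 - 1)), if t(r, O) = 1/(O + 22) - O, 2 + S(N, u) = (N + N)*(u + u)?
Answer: -491525/126 ≈ -3901.0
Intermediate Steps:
S(N, u) = -2 + 4*N*u (S(N, u) = -2 + (N + N)*(u + u) = -2 + (2*N)*(2*u) = -2 + 4*N*u)
t(r, O) = 1/(22 + O) - O
(-2129 + p) + t(-54, S(-2, 3)*(-3 - 1)) = (-2129 - 1668) + (1 - ((-2 + 4*(-2)*3)*(-3 - 1))² - 22*(-2 + 4*(-2)*3)*(-3 - 1))/(22 + (-2 + 4*(-2)*3)*(-3 - 1)) = -3797 + (1 - ((-2 - 24)*(-4))² - 22*(-2 - 24)*(-4))/(22 + (-2 - 24)*(-4)) = -3797 + (1 - (-26*(-4))² - (-572)*(-4))/(22 - 26*(-4)) = -3797 + (1 - 1*104² - 22*104)/(22 + 104) = -3797 + (1 - 1*10816 - 2288)/126 = -3797 + (1 - 10816 - 2288)/126 = -3797 + (1/126)*(-13103) = -3797 - 13103/126 = -491525/126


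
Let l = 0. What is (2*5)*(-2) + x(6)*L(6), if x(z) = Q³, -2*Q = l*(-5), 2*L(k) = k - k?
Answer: -20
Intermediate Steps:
L(k) = 0 (L(k) = (k - k)/2 = (½)*0 = 0)
Q = 0 (Q = -0*(-5) = -½*0 = 0)
x(z) = 0 (x(z) = 0³ = 0)
(2*5)*(-2) + x(6)*L(6) = (2*5)*(-2) + 0*0 = 10*(-2) + 0 = -20 + 0 = -20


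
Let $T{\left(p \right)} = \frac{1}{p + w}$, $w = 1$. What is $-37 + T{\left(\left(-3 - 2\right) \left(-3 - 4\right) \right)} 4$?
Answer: $- \frac{332}{9} \approx -36.889$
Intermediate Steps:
$T{\left(p \right)} = \frac{1}{1 + p}$ ($T{\left(p \right)} = \frac{1}{p + 1} = \frac{1}{1 + p}$)
$-37 + T{\left(\left(-3 - 2\right) \left(-3 - 4\right) \right)} 4 = -37 + \frac{1}{1 + \left(-3 - 2\right) \left(-3 - 4\right)} 4 = -37 + \frac{1}{1 - -35} \cdot 4 = -37 + \frac{1}{1 + 35} \cdot 4 = -37 + \frac{1}{36} \cdot 4 = -37 + \frac{1}{9} = - \frac{332}{9}$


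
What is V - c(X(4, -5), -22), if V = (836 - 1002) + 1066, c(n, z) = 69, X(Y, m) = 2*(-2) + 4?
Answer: 831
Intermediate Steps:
X(Y, m) = 0 (X(Y, m) = -4 + 4 = 0)
V = 900 (V = -166 + 1066 = 900)
V - c(X(4, -5), -22) = 900 - 1*69 = 900 - 69 = 831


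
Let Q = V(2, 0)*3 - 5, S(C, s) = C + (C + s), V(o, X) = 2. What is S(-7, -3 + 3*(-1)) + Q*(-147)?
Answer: -167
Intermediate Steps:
S(C, s) = s + 2*C
Q = 1 (Q = 2*3 - 5 = 6 - 5 = 1)
S(-7, -3 + 3*(-1)) + Q*(-147) = ((-3 + 3*(-1)) + 2*(-7)) + 1*(-147) = ((-3 - 3) - 14) - 147 = (-6 - 14) - 147 = -20 - 147 = -167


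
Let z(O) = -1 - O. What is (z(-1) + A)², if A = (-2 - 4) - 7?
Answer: 169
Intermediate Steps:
A = -13 (A = -6 - 7 = -13)
(z(-1) + A)² = ((-1 - 1*(-1)) - 13)² = ((-1 + 1) - 13)² = (0 - 13)² = (-13)² = 169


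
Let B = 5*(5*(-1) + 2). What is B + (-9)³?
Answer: -744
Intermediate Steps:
B = -15 (B = 5*(-5 + 2) = 5*(-3) = -15)
B + (-9)³ = -15 + (-9)³ = -15 - 729 = -744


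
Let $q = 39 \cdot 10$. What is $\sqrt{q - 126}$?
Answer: $2 \sqrt{66} \approx 16.248$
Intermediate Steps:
$q = 390$
$\sqrt{q - 126} = \sqrt{390 - 126} = \sqrt{264} = 2 \sqrt{66}$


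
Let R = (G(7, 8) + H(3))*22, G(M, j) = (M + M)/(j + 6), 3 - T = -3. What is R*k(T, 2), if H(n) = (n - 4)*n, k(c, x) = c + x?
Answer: -352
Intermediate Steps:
T = 6 (T = 3 - 1*(-3) = 3 + 3 = 6)
G(M, j) = 2*M/(6 + j) (G(M, j) = (2*M)/(6 + j) = 2*M/(6 + j))
H(n) = n*(-4 + n) (H(n) = (-4 + n)*n = n*(-4 + n))
R = -44 (R = (2*7/(6 + 8) + 3*(-4 + 3))*22 = (2*7/14 + 3*(-1))*22 = (2*7*(1/14) - 3)*22 = (1 - 3)*22 = -2*22 = -44)
R*k(T, 2) = -44*(6 + 2) = -44*8 = -352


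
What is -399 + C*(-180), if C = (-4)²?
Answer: -3279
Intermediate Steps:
C = 16
-399 + C*(-180) = -399 + 16*(-180) = -399 - 2880 = -3279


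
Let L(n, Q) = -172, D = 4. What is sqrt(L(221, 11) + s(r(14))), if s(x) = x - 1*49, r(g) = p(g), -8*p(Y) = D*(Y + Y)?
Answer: I*sqrt(235) ≈ 15.33*I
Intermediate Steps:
p(Y) = -Y (p(Y) = -(Y + Y)/2 = -2*Y/2 = -Y)
r(g) = -g
s(x) = -49 + x (s(x) = x - 49 = -49 + x)
sqrt(L(221, 11) + s(r(14))) = sqrt(-172 + (-49 - 1*14)) = sqrt(-172 + (-49 - 14)) = sqrt(-172 - 63) = sqrt(-235) = I*sqrt(235)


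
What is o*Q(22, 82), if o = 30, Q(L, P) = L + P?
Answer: 3120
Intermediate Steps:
o*Q(22, 82) = 30*(22 + 82) = 30*104 = 3120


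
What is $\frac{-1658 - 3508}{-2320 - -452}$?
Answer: $\frac{2583}{934} \approx 2.7655$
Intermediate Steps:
$\frac{-1658 - 3508}{-2320 - -452} = - \frac{5166}{-2320 + 452} = - \frac{5166}{-1868} = \left(-5166\right) \left(- \frac{1}{1868}\right) = \frac{2583}{934}$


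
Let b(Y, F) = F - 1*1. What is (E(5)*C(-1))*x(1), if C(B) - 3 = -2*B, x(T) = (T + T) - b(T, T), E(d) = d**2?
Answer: 250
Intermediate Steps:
b(Y, F) = -1 + F (b(Y, F) = F - 1 = -1 + F)
x(T) = 1 + T (x(T) = (T + T) - (-1 + T) = 2*T + (1 - T) = 1 + T)
C(B) = 3 - 2*B
(E(5)*C(-1))*x(1) = (5**2*(3 - 2*(-1)))*(1 + 1) = (25*(3 + 2))*2 = (25*5)*2 = 125*2 = 250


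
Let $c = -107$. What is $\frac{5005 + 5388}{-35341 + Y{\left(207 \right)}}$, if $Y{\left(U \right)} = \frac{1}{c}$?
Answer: $- \frac{1112051}{3781488} \approx -0.29408$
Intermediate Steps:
$Y{\left(U \right)} = - \frac{1}{107}$ ($Y{\left(U \right)} = \frac{1}{-107} = - \frac{1}{107}$)
$\frac{5005 + 5388}{-35341 + Y{\left(207 \right)}} = \frac{5005 + 5388}{-35341 - \frac{1}{107}} = \frac{10393}{- \frac{3781488}{107}} = 10393 \left(- \frac{107}{3781488}\right) = - \frac{1112051}{3781488}$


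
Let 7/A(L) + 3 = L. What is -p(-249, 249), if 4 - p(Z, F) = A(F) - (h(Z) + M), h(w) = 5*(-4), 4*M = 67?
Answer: -355/492 ≈ -0.72154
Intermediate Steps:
M = 67/4 (M = (1/4)*67 = 67/4 ≈ 16.750)
A(L) = 7/(-3 + L)
h(w) = -20
p(Z, F) = 3/4 - 7/(-3 + F) (p(Z, F) = 4 - (7/(-3 + F) - (-20 + 67/4)) = 4 - (7/(-3 + F) - 1*(-13/4)) = 4 - (7/(-3 + F) + 13/4) = 4 - (13/4 + 7/(-3 + F)) = 4 + (-13/4 - 7/(-3 + F)) = 3/4 - 7/(-3 + F))
-p(-249, 249) = -(-37 + 3*249)/(4*(-3 + 249)) = -(-37 + 747)/(4*246) = -710/(4*246) = -1*355/492 = -355/492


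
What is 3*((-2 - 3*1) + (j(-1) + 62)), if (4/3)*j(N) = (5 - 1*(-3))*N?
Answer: 153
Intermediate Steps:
j(N) = 6*N (j(N) = 3*((5 - 1*(-3))*N)/4 = 3*((5 + 3)*N)/4 = 3*(8*N)/4 = 6*N)
3*((-2 - 3*1) + (j(-1) + 62)) = 3*((-2 - 3*1) + (6*(-1) + 62)) = 3*((-2 - 3) + (-6 + 62)) = 3*(-5 + 56) = 3*51 = 153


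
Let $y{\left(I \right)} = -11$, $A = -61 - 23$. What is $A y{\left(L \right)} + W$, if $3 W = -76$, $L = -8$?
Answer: $\frac{2696}{3} \approx 898.67$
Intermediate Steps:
$W = - \frac{76}{3}$ ($W = \frac{1}{3} \left(-76\right) = - \frac{76}{3} \approx -25.333$)
$A = -84$
$A y{\left(L \right)} + W = \left(-84\right) \left(-11\right) - \frac{76}{3} = 924 - \frac{76}{3} = \frac{2696}{3}$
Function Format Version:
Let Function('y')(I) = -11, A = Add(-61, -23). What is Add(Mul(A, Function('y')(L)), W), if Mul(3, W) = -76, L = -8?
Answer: Rational(2696, 3) ≈ 898.67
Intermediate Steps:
W = Rational(-76, 3) (W = Mul(Rational(1, 3), -76) = Rational(-76, 3) ≈ -25.333)
A = -84
Add(Mul(A, Function('y')(L)), W) = Add(Mul(-84, -11), Rational(-76, 3)) = Add(924, Rational(-76, 3)) = Rational(2696, 3)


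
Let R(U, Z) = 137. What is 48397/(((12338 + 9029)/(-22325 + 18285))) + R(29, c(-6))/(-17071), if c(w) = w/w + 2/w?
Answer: -3337791082759/364756057 ≈ -9150.8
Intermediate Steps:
c(w) = 1 + 2/w
48397/(((12338 + 9029)/(-22325 + 18285))) + R(29, c(-6))/(-17071) = 48397/(((12338 + 9029)/(-22325 + 18285))) + 137/(-17071) = 48397/((21367/(-4040))) + 137*(-1/17071) = 48397/((21367*(-1/4040))) - 137/17071 = 48397/(-21367/4040) - 137/17071 = 48397*(-4040/21367) - 137/17071 = -195523880/21367 - 137/17071 = -3337791082759/364756057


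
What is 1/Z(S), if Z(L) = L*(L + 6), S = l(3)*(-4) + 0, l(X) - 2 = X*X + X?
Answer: 1/2800 ≈ 0.00035714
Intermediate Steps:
l(X) = 2 + X + X² (l(X) = 2 + (X*X + X) = 2 + (X² + X) = 2 + (X + X²) = 2 + X + X²)
S = -56 (S = (2 + 3 + 3²)*(-4) + 0 = (2 + 3 + 9)*(-4) + 0 = 14*(-4) + 0 = -56 + 0 = -56)
Z(L) = L*(6 + L)
1/Z(S) = 1/(-56*(6 - 56)) = 1/(-56*(-50)) = 1/2800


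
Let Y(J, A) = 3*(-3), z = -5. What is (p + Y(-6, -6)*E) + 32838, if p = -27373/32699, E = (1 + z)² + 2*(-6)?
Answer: 1072565225/32699 ≈ 32801.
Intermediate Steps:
E = 4 (E = (1 - 5)² + 2*(-6) = (-4)² - 12 = 16 - 12 = 4)
Y(J, A) = -9
p = -27373/32699 (p = -27373*1/32699 = -27373/32699 ≈ -0.83712)
(p + Y(-6, -6)*E) + 32838 = (-27373/32699 - 9*4) + 32838 = (-27373/32699 - 36) + 32838 = -1204537/32699 + 32838 = 1072565225/32699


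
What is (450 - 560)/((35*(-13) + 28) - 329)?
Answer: 55/378 ≈ 0.14550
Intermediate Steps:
(450 - 560)/((35*(-13) + 28) - 329) = -110/((-455 + 28) - 329) = -110/(-427 - 329) = -110/(-756) = -110*(-1/756) = 55/378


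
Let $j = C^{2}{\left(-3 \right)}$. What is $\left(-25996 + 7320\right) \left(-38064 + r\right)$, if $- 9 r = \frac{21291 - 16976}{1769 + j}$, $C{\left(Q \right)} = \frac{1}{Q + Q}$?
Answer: $\frac{9054584603120}{12737} \approx 7.1089 \cdot 10^{8}$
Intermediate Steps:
$C{\left(Q \right)} = \frac{1}{2 Q}$
$j = \frac{1}{36}$ ($j = \left(\frac{1}{2 \left(-3\right)}\right)^{2} = \left(\frac{1}{2} \left(- \frac{1}{3}\right)\right)^{2} = \left(- \frac{1}{6}\right)^{2} = \frac{1}{36} \approx 0.027778$)
$r = - \frac{3452}{12737}$ ($r = - \frac{\left(21291 - 16976\right) \frac{1}{1769 + \frac{1}{36}}}{9} = - \frac{4315 \frac{1}{\frac{63685}{36}}}{9} = - \frac{4315 \cdot \frac{36}{63685}}{9} = \left(- \frac{1}{9}\right) \frac{31068}{12737} = - \frac{3452}{12737} \approx -0.27102$)
$\left(-25996 + 7320\right) \left(-38064 + r\right) = \left(-25996 + 7320\right) \left(-38064 - \frac{3452}{12737}\right) = \left(-18676\right) \left(- \frac{484824620}{12737}\right) = \frac{9054584603120}{12737}$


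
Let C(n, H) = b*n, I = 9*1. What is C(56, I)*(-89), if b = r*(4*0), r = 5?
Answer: 0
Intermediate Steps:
b = 0 (b = 5*(4*0) = 5*0 = 0)
I = 9
C(n, H) = 0 (C(n, H) = 0*n = 0)
C(56, I)*(-89) = 0*(-89) = 0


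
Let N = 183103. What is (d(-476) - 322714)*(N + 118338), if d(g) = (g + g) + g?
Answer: -97709688622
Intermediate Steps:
d(g) = 3*g (d(g) = 2*g + g = 3*g)
(d(-476) - 322714)*(N + 118338) = (3*(-476) - 322714)*(183103 + 118338) = (-1428 - 322714)*301441 = -324142*301441 = -97709688622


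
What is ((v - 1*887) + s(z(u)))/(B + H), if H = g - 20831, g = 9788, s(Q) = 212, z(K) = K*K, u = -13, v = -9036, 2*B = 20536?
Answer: 9711/775 ≈ 12.530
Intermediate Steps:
B = 10268 (B = (½)*20536 = 10268)
z(K) = K²
H = -11043 (H = 9788 - 20831 = -11043)
((v - 1*887) + s(z(u)))/(B + H) = ((-9036 - 1*887) + 212)/(10268 - 11043) = ((-9036 - 887) + 212)/(-775) = (-9923 + 212)*(-1/775) = -9711*(-1/775) = 9711/775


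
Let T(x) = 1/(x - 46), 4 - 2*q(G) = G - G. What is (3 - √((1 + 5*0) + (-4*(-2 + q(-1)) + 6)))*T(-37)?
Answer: -3/83 + √7/83 ≈ -0.0042681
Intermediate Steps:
q(G) = 2 (q(G) = 2 - (G - G)/2 = 2 - ½*0 = 2 + 0 = 2)
T(x) = 1/(-46 + x)
(3 - √((1 + 5*0) + (-4*(-2 + q(-1)) + 6)))*T(-37) = (3 - √((1 + 5*0) + (-4*(-2 + 2) + 6)))/(-46 - 37) = (3 - √((1 + 0) + (-4*0 + 6)))/(-83) = (3 - √(1 + (0 + 6)))*(-1/83) = (3 - √(1 + 6))*(-1/83) = (3 - √7)*(-1/83) = -3/83 + √7/83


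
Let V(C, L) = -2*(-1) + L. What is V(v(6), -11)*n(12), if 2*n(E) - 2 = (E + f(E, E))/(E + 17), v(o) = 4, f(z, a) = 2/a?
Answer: -1263/116 ≈ -10.888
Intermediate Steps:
V(C, L) = 2 + L
n(E) = 1 + (E + 2/E)/(2*(17 + E)) (n(E) = 1 + ((E + 2/E)/(E + 17))/2 = 1 + ((E + 2/E)/(17 + E))/2 = 1 + (E + 2/E)/(2*(17 + E)))
V(v(6), -11)*n(12) = (2 - 11)*((½)*(2 + 12*(34 + 3*12))/(12*(17 + 12))) = -9*(2 + 12*(34 + 36))/(2*12*29) = -9*(2 + 12*70)/(2*12*29) = -9*(2 + 840)/(2*12*29) = -9*842/(2*12*29) = -9*421/348 = -1263/116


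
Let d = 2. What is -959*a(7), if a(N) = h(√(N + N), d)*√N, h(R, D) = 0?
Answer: 0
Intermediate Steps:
a(N) = 0 (a(N) = 0*√N = 0)
-959*a(7) = -959*0 = 0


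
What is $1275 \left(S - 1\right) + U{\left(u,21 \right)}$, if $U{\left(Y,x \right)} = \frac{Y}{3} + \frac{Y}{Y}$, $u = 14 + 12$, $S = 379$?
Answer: $\frac{1445879}{3} \approx 4.8196 \cdot 10^{5}$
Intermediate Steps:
$u = 26$
$U{\left(Y,x \right)} = 1 + \frac{Y}{3}$ ($U{\left(Y,x \right)} = Y \frac{1}{3} + 1 = \frac{Y}{3} + 1 = 1 + \frac{Y}{3}$)
$1275 \left(S - 1\right) + U{\left(u,21 \right)} = 1275 \left(379 - 1\right) + \left(1 + \frac{1}{3} \cdot 26\right) = 1275 \left(379 - 1\right) + \left(1 + \frac{26}{3}\right) = 1275 \cdot 378 + \frac{29}{3} = 481950 + \frac{29}{3} = \frac{1445879}{3}$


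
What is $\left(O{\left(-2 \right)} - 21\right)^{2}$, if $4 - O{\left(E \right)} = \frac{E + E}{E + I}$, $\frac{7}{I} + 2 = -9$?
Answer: $\frac{288369}{841} \approx 342.89$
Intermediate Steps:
$I = - \frac{7}{11}$ ($I = \frac{7}{-2 - 9} = \frac{7}{-11} = 7 \left(- \frac{1}{11}\right) = - \frac{7}{11} \approx -0.63636$)
$O{\left(E \right)} = 4 - \frac{2 E}{- \frac{7}{11} + E}$ ($O{\left(E \right)} = 4 - \frac{E + E}{E - \frac{7}{11}} = 4 - \frac{2 E}{- \frac{7}{11} + E}$)
$\left(O{\left(-2 \right)} - 21\right)^{2} = \left(\frac{2 \left(-14 + 11 \left(-2\right)\right)}{-7 + 11 \left(-2\right)} - 21\right)^{2} = \left(\frac{2 \left(-14 - 22\right)}{-7 - 22} - 21\right)^{2} = \left(2 \frac{1}{-29} \left(-36\right) - 21\right)^{2} = \left(2 \left(- \frac{1}{29}\right) \left(-36\right) - 21\right)^{2} = \left(\frac{72}{29} - 21\right)^{2} = \left(- \frac{537}{29}\right)^{2} = \frac{288369}{841}$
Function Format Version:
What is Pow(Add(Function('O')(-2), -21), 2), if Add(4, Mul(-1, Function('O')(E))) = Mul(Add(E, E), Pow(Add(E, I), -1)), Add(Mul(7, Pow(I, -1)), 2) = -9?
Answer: Rational(288369, 841) ≈ 342.89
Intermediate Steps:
I = Rational(-7, 11) (I = Mul(7, Pow(Add(-2, -9), -1)) = Mul(7, Pow(-11, -1)) = Mul(7, Rational(-1, 11)) = Rational(-7, 11) ≈ -0.63636)
Function('O')(E) = Add(4, Mul(-2, E, Pow(Add(Rational(-7, 11), E), -1))) (Function('O')(E) = Add(4, Mul(-1, Mul(Add(E, E), Pow(Add(E, Rational(-7, 11)), -1)))) = Add(4, Mul(-1, Mul(Mul(2, E), Pow(Add(Rational(-7, 11), E), -1)))) = Add(4, Mul(-1, Mul(2, E, Pow(Add(Rational(-7, 11), E), -1)))) = Add(4, Mul(-2, E, Pow(Add(Rational(-7, 11), E), -1))))
Pow(Add(Function('O')(-2), -21), 2) = Pow(Add(Mul(2, Pow(Add(-7, Mul(11, -2)), -1), Add(-14, Mul(11, -2))), -21), 2) = Pow(Add(Mul(2, Pow(Add(-7, -22), -1), Add(-14, -22)), -21), 2) = Pow(Add(Mul(2, Pow(-29, -1), -36), -21), 2) = Pow(Add(Mul(2, Rational(-1, 29), -36), -21), 2) = Pow(Add(Rational(72, 29), -21), 2) = Pow(Rational(-537, 29), 2) = Rational(288369, 841)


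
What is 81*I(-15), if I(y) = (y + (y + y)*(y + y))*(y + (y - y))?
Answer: -1075275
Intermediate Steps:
I(y) = y*(y + 4*y²) (I(y) = (y + (2*y)*(2*y))*(y + 0) = (y + 4*y²)*y = y*(y + 4*y²))
81*I(-15) = 81*((-15)²*(1 + 4*(-15))) = 81*(225*(1 - 60)) = 81*(225*(-59)) = 81*(-13275) = -1075275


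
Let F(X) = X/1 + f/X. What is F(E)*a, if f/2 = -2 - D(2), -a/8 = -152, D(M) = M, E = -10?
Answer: -55936/5 ≈ -11187.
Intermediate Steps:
a = 1216 (a = -8*(-152) = 1216)
f = -8 (f = 2*(-2 - 1*2) = 2*(-2 - 2) = 2*(-4) = -8)
F(X) = X - 8/X (F(X) = X/1 - 8/X = X*1 - 8/X = X - 8/X)
F(E)*a = (-10 - 8/(-10))*1216 = (-10 - 8*(-⅒))*1216 = (-10 + ⅘)*1216 = -46/5*1216 = -55936/5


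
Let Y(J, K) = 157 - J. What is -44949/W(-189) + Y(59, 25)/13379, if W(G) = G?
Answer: 200463731/842877 ≈ 237.83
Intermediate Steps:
-44949/W(-189) + Y(59, 25)/13379 = -44949/(-189) + (157 - 1*59)/13379 = -44949*(-1/189) + (157 - 59)*(1/13379) = 14983/63 + 98*(1/13379) = 14983/63 + 98/13379 = 200463731/842877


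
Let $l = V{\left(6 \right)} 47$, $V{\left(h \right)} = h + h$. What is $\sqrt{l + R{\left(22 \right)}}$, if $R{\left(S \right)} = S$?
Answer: $\sqrt{586} \approx 24.207$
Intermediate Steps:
$V{\left(h \right)} = 2 h$
$l = 564$ ($l = 2 \cdot 6 \cdot 47 = 12 \cdot 47 = 564$)
$\sqrt{l + R{\left(22 \right)}} = \sqrt{564 + 22} = \sqrt{586}$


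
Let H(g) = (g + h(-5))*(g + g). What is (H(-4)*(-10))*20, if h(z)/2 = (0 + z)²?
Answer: 73600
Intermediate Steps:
h(z) = 2*z² (h(z) = 2*(0 + z)² = 2*z²)
H(g) = 2*g*(50 + g) (H(g) = (g + 2*(-5)²)*(g + g) = (g + 2*25)*(2*g) = (g + 50)*(2*g) = (50 + g)*(2*g) = 2*g*(50 + g))
(H(-4)*(-10))*20 = ((2*(-4)*(50 - 4))*(-10))*20 = ((2*(-4)*46)*(-10))*20 = -368*(-10)*20 = 3680*20 = 73600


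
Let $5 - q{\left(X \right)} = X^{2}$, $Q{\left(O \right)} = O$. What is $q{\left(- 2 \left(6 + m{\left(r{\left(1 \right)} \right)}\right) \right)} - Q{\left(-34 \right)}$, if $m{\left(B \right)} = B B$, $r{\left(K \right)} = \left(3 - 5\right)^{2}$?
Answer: $-1897$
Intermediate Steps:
$r{\left(K \right)} = 4$ ($r{\left(K \right)} = \left(-2\right)^{2} = 4$)
$m{\left(B \right)} = B^{2}$
$q{\left(X \right)} = 5 - X^{2}$
$q{\left(- 2 \left(6 + m{\left(r{\left(1 \right)} \right)}\right) \right)} - Q{\left(-34 \right)} = \left(5 - \left(- 2 \left(6 + 4^{2}\right)\right)^{2}\right) - -34 = \left(5 - \left(- 2 \left(6 + 16\right)\right)^{2}\right) + 34 = \left(5 - \left(\left(-2\right) 22\right)^{2}\right) + 34 = \left(5 - \left(-44\right)^{2}\right) + 34 = \left(5 - 1936\right) + 34 = -1931 + 34 = -1897$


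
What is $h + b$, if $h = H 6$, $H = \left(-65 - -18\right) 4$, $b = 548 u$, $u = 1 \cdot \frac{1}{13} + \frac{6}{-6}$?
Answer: $- \frac{21240}{13} \approx -1633.8$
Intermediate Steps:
$u = - \frac{12}{13}$ ($u = 1 \cdot \frac{1}{13} + 6 \left(- \frac{1}{6}\right) = \frac{1}{13} - 1 = - \frac{12}{13} \approx -0.92308$)
$b = - \frac{6576}{13}$ ($b = 548 \left(- \frac{12}{13}\right) = - \frac{6576}{13} \approx -505.85$)
$H = -188$ ($H = \left(-65 + 18\right) 4 = \left(-47\right) 4 = -188$)
$h = -1128$ ($h = \left(-188\right) 6 = -1128$)
$h + b = -1128 - \frac{6576}{13} = - \frac{21240}{13}$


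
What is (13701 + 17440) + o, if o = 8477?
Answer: 39618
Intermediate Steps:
(13701 + 17440) + o = (13701 + 17440) + 8477 = 31141 + 8477 = 39618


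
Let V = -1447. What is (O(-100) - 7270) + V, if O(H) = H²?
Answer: 1283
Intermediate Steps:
(O(-100) - 7270) + V = ((-100)² - 7270) - 1447 = (10000 - 7270) - 1447 = 2730 - 1447 = 1283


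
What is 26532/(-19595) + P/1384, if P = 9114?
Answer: 70934271/13559740 ≈ 5.2312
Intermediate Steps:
26532/(-19595) + P/1384 = 26532/(-19595) + 9114/1384 = 26532*(-1/19595) + 9114*(1/1384) = -26532/19595 + 4557/692 = 70934271/13559740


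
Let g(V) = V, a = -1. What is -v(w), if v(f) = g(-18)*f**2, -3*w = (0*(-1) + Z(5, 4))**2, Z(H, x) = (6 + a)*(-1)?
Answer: 1250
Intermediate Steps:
Z(H, x) = -5 (Z(H, x) = (6 - 1)*(-1) = 5*(-1) = -5)
w = -25/3 (w = -(0*(-1) - 5)**2/3 = -(0 - 5)**2/3 = -1/3*(-5)**2 = -1/3*25 = -25/3 ≈ -8.3333)
v(f) = -18*f**2
-v(w) = -(-18)*(-25/3)**2 = -(-18)*625/9 = -1*(-1250) = 1250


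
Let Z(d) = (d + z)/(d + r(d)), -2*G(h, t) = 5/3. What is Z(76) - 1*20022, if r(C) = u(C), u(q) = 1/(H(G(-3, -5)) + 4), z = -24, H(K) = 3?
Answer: -820874/41 ≈ -20021.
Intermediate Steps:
G(h, t) = -5/6 (G(h, t) = -5/(2*3) = -1/2*5/3 = -5/6)
u(q) = 1/7 (u(q) = 1/(3 + 4) = 1/7)
r(C) = 1/7
Z(d) = (-24 + d)/(1/7 + d) (Z(d) = (d - 24)/(d + 1/7) = (-24 + d)/(1/7 + d))
Z(76) - 1*20022 = 7*(-24 + 76)/(1 + 7*76) - 1*20022 = 7*52/(1 + 532) - 20022 = 7*52/533 - 20022 = 7*(1/533)*52 - 20022 = 28/41 - 20022 = -820874/41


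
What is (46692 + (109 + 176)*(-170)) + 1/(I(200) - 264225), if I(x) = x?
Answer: -464155951/264025 ≈ -1758.0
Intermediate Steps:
(46692 + (109 + 176)*(-170)) + 1/(I(200) - 264225) = (46692 + (109 + 176)*(-170)) + 1/(200 - 264225) = (46692 + 285*(-170)) + 1/(-264025) = (46692 - 48450) - 1/264025 = -1758 - 1/264025 = -464155951/264025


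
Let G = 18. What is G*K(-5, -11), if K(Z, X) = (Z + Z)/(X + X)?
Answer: 90/11 ≈ 8.1818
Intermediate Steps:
K(Z, X) = Z/X (K(Z, X) = (2*Z)/((2*X)) = (2*Z)*(1/(2*X)) = Z/X)
G*K(-5, -11) = 18*(-5/(-11)) = 18*(-5*(-1/11)) = 18*(5/11) = 90/11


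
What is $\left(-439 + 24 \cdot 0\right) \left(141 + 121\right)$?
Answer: $-115018$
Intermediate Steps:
$\left(-439 + 24 \cdot 0\right) \left(141 + 121\right) = \left(-439 + 0\right) 262 = \left(-439\right) 262 = -115018$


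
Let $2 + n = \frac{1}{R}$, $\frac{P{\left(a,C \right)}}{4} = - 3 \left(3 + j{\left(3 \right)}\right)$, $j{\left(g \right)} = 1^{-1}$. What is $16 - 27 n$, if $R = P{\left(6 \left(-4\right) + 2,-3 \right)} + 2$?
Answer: $\frac{3247}{46} \approx 70.587$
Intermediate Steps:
$j{\left(g \right)} = 1$
$P{\left(a,C \right)} = -48$ ($P{\left(a,C \right)} = 4 \left(- 3 \left(3 + 1\right)\right) = 4 \left(\left(-3\right) 4\right) = 4 \left(-12\right) = -48$)
$R = -46$ ($R = -48 + 2 = -46$)
$n = - \frac{93}{46}$ ($n = -2 + \frac{1}{-46} = -2 - \frac{1}{46} = - \frac{93}{46} \approx -2.0217$)
$16 - 27 n = 16 - - \frac{2511}{46} = 16 + \frac{2511}{46} = \frac{3247}{46}$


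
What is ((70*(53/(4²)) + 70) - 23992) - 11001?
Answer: -277529/8 ≈ -34691.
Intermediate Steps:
((70*(53/(4²)) + 70) - 23992) - 11001 = ((70*(53/16) + 70) - 23992) - 11001 = ((1855/8 + 70) - 23992) - 11001 = (2415/8 - 23992) - 11001 = -189521/8 - 11001 = -277529/8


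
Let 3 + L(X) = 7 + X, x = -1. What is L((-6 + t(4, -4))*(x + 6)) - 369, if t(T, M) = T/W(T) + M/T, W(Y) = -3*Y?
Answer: -1205/3 ≈ -401.67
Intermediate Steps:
t(T, M) = -⅓ + M/T (t(T, M) = T/((-3*T)) + M/T = T*(-1/(3*T)) + M/T = -⅓ + M/T)
L(X) = 4 + X (L(X) = -3 + (7 + X) = 4 + X)
L((-6 + t(4, -4))*(x + 6)) - 369 = (4 + (-6 + (-4 - ⅓*4)/4)*(-1 + 6)) - 369 = (4 + (-6 + (-4 - 4/3)/4)*5) - 369 = (4 + (-6 + (¼)*(-16/3))*5) - 369 = (4 + (-6 - 4/3)*5) - 369 = (4 - 22/3*5) - 369 = (4 - 110/3) - 369 = -98/3 - 369 = -1205/3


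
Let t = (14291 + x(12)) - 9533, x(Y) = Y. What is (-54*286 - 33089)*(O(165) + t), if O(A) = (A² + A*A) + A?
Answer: -2882132205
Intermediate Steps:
O(A) = A + 2*A² (O(A) = (A² + A²) + A = 2*A² + A = A + 2*A²)
t = 4770 (t = (14291 + 12) - 9533 = 14303 - 9533 = 4770)
(-54*286 - 33089)*(O(165) + t) = (-54*286 - 33089)*(165*(1 + 2*165) + 4770) = (-15444 - 33089)*(165*(1 + 330) + 4770) = -48533*(165*331 + 4770) = -48533*(54615 + 4770) = -48533*59385 = -2882132205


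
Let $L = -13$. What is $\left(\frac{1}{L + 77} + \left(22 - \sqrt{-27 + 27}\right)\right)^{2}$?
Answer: $\frac{1985281}{4096} \approx 484.69$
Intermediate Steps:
$\left(\frac{1}{L + 77} + \left(22 - \sqrt{-27 + 27}\right)\right)^{2} = \left(\frac{1}{-13 + 77} + \left(22 - \sqrt{-27 + 27}\right)\right)^{2} = \left(\frac{1}{64} + \left(22 - \sqrt{0}\right)\right)^{2} = \left(\frac{1}{64} + \left(22 - 0\right)\right)^{2} = \left(\frac{1}{64} + \left(22 + 0\right)\right)^{2} = \left(\frac{1}{64} + 22\right)^{2} = \left(\frac{1409}{64}\right)^{2} = \frac{1985281}{4096}$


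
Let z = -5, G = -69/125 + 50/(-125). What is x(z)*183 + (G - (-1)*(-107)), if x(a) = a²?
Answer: 558381/125 ≈ 4467.0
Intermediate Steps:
G = -119/125 (G = -69*1/125 + 50*(-1/125) = -69/125 - ⅖ = -119/125 ≈ -0.95200)
x(z)*183 + (G - (-1)*(-107)) = (-5)²*183 + (-119/125 - (-1)*(-107)) = 25*183 + (-119/125 - 1*107) = 4575 + (-119/125 - 107) = 4575 - 13494/125 = 558381/125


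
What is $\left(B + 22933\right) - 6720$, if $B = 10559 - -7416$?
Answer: $34188$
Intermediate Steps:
$B = 17975$ ($B = 10559 + 7416 = 17975$)
$\left(B + 22933\right) - 6720 = \left(17975 + 22933\right) - 6720 = 40908 - 6720 = 34188$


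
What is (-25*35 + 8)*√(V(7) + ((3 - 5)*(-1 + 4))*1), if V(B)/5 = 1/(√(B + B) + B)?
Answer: -867*I*√(37 + 6*√14)/√(7 + √14) ≈ -2039.7*I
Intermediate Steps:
V(B) = 5/(B + √2*√B) (V(B) = 5/(√(B + B) + B) = 5/(√(2*B) + B) = 5/(√2*√B + B) = 5/(B + √2*√B))
(-25*35 + 8)*√(V(7) + ((3 - 5)*(-1 + 4))*1) = (-25*35 + 8)*√(5/(7 + √2*√7) + ((3 - 5)*(-1 + 4))*1) = (-875 + 8)*√(5/(7 + √14) - 2*3*1) = -867*√(5/(7 + √14) - 6*1) = -867*√(5/(7 + √14) - 6) = -867*√(-6 + 5/(7 + √14))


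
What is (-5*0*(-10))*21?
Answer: 0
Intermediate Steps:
(-5*0*(-10))*21 = (0*(-10))*21 = 0*21 = 0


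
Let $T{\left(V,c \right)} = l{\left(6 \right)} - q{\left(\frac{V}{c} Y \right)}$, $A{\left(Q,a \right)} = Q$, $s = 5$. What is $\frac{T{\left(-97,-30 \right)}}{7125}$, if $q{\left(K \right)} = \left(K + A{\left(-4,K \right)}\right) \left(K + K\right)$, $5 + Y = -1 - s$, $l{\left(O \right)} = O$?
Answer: $- \frac{1263829}{3206250} \approx -0.39418$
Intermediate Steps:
$Y = -11$ ($Y = -5 - 6 = -11$)
$q{\left(K \right)} = 2 K \left(-4 + K\right)$ ($q{\left(K \right)} = \left(K - 4\right) \left(K + K\right) = \left(-4 + K\right) 2 K = 2 K \left(-4 + K\right)$)
$T{\left(V,c \right)} = 6 + \frac{22 V \left(-4 - \frac{11 V}{c}\right)}{c}$ ($T{\left(V,c \right)} = 6 - 2 \frac{V}{c} \left(-11\right) \left(-4 + \frac{V}{c} \left(-11\right)\right) = 6 - 2 \left(- \frac{11 V}{c}\right) \left(-4 - \frac{11 V}{c}\right) = 6 - - \frac{22 V \left(-4 - \frac{11 V}{c}\right)}{c} = 6 + \frac{22 V \left(-4 - \frac{11 V}{c}\right)}{c}$)
$\frac{T{\left(-97,-30 \right)}}{7125} = \frac{6 - \frac{242 \left(-97\right)^{2}}{900} - - \frac{8536}{-30}}{7125} = \left(6 - 2276978 \cdot \frac{1}{900} - \left(-8536\right) \left(- \frac{1}{30}\right)\right) \frac{1}{7125} = \left(6 - \frac{1138489}{450} - \frac{4268}{15}\right) \frac{1}{7125} = \left(- \frac{1263829}{450}\right) \frac{1}{7125} = - \frac{1263829}{3206250}$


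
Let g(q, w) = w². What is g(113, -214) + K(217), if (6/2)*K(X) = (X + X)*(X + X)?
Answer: 325744/3 ≈ 1.0858e+5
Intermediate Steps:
K(X) = 4*X²/3 (K(X) = ((X + X)*(X + X))/3 = ((2*X)*(2*X))/3 = (4*X²)/3 = 4*X²/3)
g(113, -214) + K(217) = (-214)² + (4/3)*217² = 45796 + (4/3)*47089 = 45796 + 188356/3 = 325744/3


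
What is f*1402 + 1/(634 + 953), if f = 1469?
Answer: 3268486807/1587 ≈ 2.0595e+6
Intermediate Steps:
f*1402 + 1/(634 + 953) = 1469*1402 + 1/(634 + 953) = 2059538 + 1/1587 = 3268486807/1587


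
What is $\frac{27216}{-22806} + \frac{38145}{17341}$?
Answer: $\frac{3158589}{3138721} \approx 1.0063$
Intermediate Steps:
$\frac{27216}{-22806} + \frac{38145}{17341} = 27216 \left(- \frac{1}{22806}\right) + 38145 \cdot \frac{1}{17341} = - \frac{216}{181} + \frac{38145}{17341} = \frac{3158589}{3138721}$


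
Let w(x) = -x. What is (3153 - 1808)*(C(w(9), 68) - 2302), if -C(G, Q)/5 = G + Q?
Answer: -3492965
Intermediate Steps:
C(G, Q) = -5*G - 5*Q (C(G, Q) = -5*(G + Q) = -5*G - 5*Q)
(3153 - 1808)*(C(w(9), 68) - 2302) = (3153 - 1808)*((-(-5)*9 - 5*68) - 2302) = 1345*((-5*(-9) - 340) - 2302) = 1345*((45 - 340) - 2302) = 1345*(-295 - 2302) = 1345*(-2597) = -3492965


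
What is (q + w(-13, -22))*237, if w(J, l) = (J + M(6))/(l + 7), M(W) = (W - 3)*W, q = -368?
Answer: -87295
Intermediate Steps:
M(W) = W*(-3 + W) (M(W) = (-3 + W)*W = W*(-3 + W))
w(J, l) = (18 + J)/(7 + l) (w(J, l) = (J + 6*(-3 + 6))/(l + 7) = (J + 6*3)/(7 + l) = (J + 18)/(7 + l) = (18 + J)/(7 + l))
(q + w(-13, -22))*237 = (-368 + (18 - 13)/(7 - 22))*237 = (-368 + 5/(-15))*237 = (-368 - 1/15*5)*237 = (-368 - ⅓)*237 = -1105/3*237 = -87295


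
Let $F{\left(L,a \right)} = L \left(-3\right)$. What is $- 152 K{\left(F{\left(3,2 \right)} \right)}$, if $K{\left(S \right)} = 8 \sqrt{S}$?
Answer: $- 3648 i \approx - 3648.0 i$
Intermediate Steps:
$F{\left(L,a \right)} = - 3 L$
$- 152 K{\left(F{\left(3,2 \right)} \right)} = - 152 \cdot 8 \sqrt{\left(-3\right) 3} = - 152 \cdot 8 \sqrt{-9} = - 152 \cdot 8 \cdot 3 i = - 152 \cdot 24 i = - 3648 i$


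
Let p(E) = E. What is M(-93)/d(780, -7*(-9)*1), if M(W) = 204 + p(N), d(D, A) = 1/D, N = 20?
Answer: 174720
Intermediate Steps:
M(W) = 224 (M(W) = 204 + 20 = 224)
M(-93)/d(780, -7*(-9)*1) = 224/(1/780) = 224*780 = 174720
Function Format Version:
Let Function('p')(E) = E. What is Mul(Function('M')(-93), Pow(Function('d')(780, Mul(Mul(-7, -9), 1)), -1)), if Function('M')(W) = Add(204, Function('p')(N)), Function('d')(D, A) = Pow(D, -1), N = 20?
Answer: 174720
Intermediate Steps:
Function('M')(W) = 224 (Function('M')(W) = Add(204, 20) = 224)
Mul(Function('M')(-93), Pow(Function('d')(780, Mul(Mul(-7, -9), 1)), -1)) = Mul(224, Pow(Pow(780, -1), -1)) = Mul(224, Pow(Rational(1, 780), -1)) = Mul(224, 780) = 174720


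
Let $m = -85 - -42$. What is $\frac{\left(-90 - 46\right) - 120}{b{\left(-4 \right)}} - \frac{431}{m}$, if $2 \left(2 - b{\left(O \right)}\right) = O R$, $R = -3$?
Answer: $\frac{3183}{43} \approx 74.023$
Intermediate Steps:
$b{\left(O \right)} = 2 + \frac{3 O}{2}$ ($b{\left(O \right)} = 2 - \frac{O \left(-3\right)}{2} = 2 - \frac{\left(-3\right) O}{2} = 2 + \frac{3 O}{2}$)
$m = -43$ ($m = -85 + 42 = -43$)
$\frac{\left(-90 - 46\right) - 120}{b{\left(-4 \right)}} - \frac{431}{m} = \frac{\left(-90 - 46\right) - 120}{2 + \frac{3}{2} \left(-4\right)} - \frac{431}{-43} = \frac{-136 - 120}{2 - 6} - - \frac{431}{43} = - \frac{256}{-4} + \frac{431}{43} = \left(-256\right) \left(- \frac{1}{4}\right) + \frac{431}{43} = 64 + \frac{431}{43} = \frac{3183}{43}$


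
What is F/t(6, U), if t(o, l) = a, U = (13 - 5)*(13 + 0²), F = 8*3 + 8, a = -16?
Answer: -2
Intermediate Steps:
F = 32 (F = 24 + 8 = 32)
U = 104 (U = 8*(13 + 0) = 8*13 = 104)
t(o, l) = -16
F/t(6, U) = 32/(-16) = 32*(-1/16) = -2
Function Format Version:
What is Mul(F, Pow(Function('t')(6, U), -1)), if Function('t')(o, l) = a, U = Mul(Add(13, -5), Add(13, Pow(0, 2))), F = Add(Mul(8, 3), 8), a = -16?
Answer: -2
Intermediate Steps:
F = 32 (F = Add(24, 8) = 32)
U = 104 (U = Mul(8, Add(13, 0)) = Mul(8, 13) = 104)
Function('t')(o, l) = -16
Mul(F, Pow(Function('t')(6, U), -1)) = Mul(32, Pow(-16, -1)) = Mul(32, Rational(-1, 16)) = -2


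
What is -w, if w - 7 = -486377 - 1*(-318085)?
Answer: 168285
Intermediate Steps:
w = -168285 (w = 7 + (-486377 - 1*(-318085)) = 7 + (-486377 + 318085) = 7 - 168292 = -168285)
-w = -1*(-168285) = 168285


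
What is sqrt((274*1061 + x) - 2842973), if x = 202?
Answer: I*sqrt(2552057) ≈ 1597.5*I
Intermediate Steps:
sqrt((274*1061 + x) - 2842973) = sqrt((274*1061 + 202) - 2842973) = sqrt((290714 + 202) - 2842973) = sqrt(290916 - 2842973) = sqrt(-2552057) = I*sqrt(2552057)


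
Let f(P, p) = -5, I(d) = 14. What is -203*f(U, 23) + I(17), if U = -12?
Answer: 1029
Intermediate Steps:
-203*f(U, 23) + I(17) = -203*(-5) + 14 = 1015 + 14 = 1029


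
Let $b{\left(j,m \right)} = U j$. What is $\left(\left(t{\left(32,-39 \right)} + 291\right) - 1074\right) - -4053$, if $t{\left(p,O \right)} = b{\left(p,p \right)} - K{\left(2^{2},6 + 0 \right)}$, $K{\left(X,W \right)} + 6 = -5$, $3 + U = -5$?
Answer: $3025$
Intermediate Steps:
$U = -8$ ($U = -3 - 5 = -8$)
$b{\left(j,m \right)} = - 8 j$
$K{\left(X,W \right)} = -11$ ($K{\left(X,W \right)} = -6 - 5 = -11$)
$t{\left(p,O \right)} = 11 - 8 p$ ($t{\left(p,O \right)} = - 8 p - -11 = - 8 p + 11 = 11 - 8 p$)
$\left(\left(t{\left(32,-39 \right)} + 291\right) - 1074\right) - -4053 = \left(\left(\left(11 - 256\right) + 291\right) - 1074\right) - -4053 = \left(\left(\left(11 - 256\right) + 291\right) - 1074\right) + 4053 = \left(\left(-245 + 291\right) - 1074\right) + 4053 = \left(46 - 1074\right) + 4053 = -1028 + 4053 = 3025$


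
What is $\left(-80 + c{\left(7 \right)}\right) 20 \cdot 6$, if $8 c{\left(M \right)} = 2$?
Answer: $-9570$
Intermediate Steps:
$c{\left(M \right)} = \frac{1}{4}$ ($c{\left(M \right)} = \frac{1}{8} \cdot 2 = \frac{1}{4}$)
$\left(-80 + c{\left(7 \right)}\right) 20 \cdot 6 = \left(-80 + \frac{1}{4}\right) 20 \cdot 6 = \left(- \frac{319}{4}\right) 120 = -9570$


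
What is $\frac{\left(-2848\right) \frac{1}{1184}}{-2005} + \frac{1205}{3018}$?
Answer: $\frac{89661527}{223890330} \approx 0.40047$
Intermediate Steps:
$\frac{\left(-2848\right) \frac{1}{1184}}{-2005} + \frac{1205}{3018} = \left(-2848\right) \frac{1}{1184} \left(- \frac{1}{2005}\right) + 1205 \cdot \frac{1}{3018} = \left(- \frac{89}{37}\right) \left(- \frac{1}{2005}\right) + \frac{1205}{3018} = \frac{89}{74185} + \frac{1205}{3018} = \frac{89661527}{223890330}$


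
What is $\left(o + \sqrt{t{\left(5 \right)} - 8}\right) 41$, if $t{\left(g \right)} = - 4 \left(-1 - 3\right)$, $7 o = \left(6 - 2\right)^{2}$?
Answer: $\frac{656}{7} + 82 \sqrt{2} \approx 209.68$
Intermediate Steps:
$o = \frac{16}{7}$ ($o = \frac{\left(6 - 2\right)^{2}}{7} = \frac{4^{2}}{7} = \frac{1}{7} \cdot 16 = \frac{16}{7} \approx 2.2857$)
$t{\left(g \right)} = 16$ ($t{\left(g \right)} = \left(-4\right) \left(-4\right) = 16$)
$\left(o + \sqrt{t{\left(5 \right)} - 8}\right) 41 = \left(\frac{16}{7} + \sqrt{16 - 8}\right) 41 = \left(\frac{16}{7} + \sqrt{8}\right) 41 = \left(\frac{16}{7} + 2 \sqrt{2}\right) 41 = \frac{656}{7} + 82 \sqrt{2}$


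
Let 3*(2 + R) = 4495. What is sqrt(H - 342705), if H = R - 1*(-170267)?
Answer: 5*I*sqrt(61539)/3 ≈ 413.45*I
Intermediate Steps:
R = 4489/3 (R = -2 + (1/3)*4495 = -2 + 4495/3 = 4489/3 ≈ 1496.3)
H = 515290/3 (H = 4489/3 - 1*(-170267) = 4489/3 + 170267 = 515290/3 ≈ 1.7176e+5)
sqrt(H - 342705) = sqrt(515290/3 - 342705) = sqrt(-512825/3) = 5*I*sqrt(61539)/3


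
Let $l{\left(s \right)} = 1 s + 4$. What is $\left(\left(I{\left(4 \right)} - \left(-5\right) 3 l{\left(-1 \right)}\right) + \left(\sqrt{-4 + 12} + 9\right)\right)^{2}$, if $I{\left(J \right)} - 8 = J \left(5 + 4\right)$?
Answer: $9612 + 392 \sqrt{2} \approx 10166.0$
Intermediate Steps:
$I{\left(J \right)} = 8 + 9 J$ ($I{\left(J \right)} = 8 + J \left(5 + 4\right) = 8 + J 9 = 8 + 9 J$)
$l{\left(s \right)} = 4 + s$ ($l{\left(s \right)} = s + 4 = 4 + s$)
$\left(\left(I{\left(4 \right)} - \left(-5\right) 3 l{\left(-1 \right)}\right) + \left(\sqrt{-4 + 12} + 9\right)\right)^{2} = \left(\left(\left(8 + 9 \cdot 4\right) - \left(-5\right) 3 \left(4 - 1\right)\right) + \left(\sqrt{-4 + 12} + 9\right)\right)^{2} = \left(\left(\left(8 + 36\right) - \left(-15\right) 3\right) + \left(\sqrt{8} + 9\right)\right)^{2} = \left(\left(44 - -45\right) + \left(2 \sqrt{2} + 9\right)\right)^{2} = \left(\left(44 + 45\right) + \left(9 + 2 \sqrt{2}\right)\right)^{2} = \left(89 + \left(9 + 2 \sqrt{2}\right)\right)^{2} = \left(98 + 2 \sqrt{2}\right)^{2}$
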